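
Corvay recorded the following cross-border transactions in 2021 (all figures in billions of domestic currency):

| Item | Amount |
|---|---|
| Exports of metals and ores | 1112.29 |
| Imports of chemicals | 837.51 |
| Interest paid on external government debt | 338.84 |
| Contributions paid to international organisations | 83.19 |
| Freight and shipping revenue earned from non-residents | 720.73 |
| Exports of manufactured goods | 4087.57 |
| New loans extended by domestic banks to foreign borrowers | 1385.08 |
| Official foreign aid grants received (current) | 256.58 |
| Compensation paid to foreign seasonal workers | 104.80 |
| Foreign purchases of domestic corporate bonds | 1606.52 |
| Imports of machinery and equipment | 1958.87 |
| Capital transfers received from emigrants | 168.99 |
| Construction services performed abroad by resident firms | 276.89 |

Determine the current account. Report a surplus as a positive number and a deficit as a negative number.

Goods: -837.51 + 4087.57 + 1112.29 - 1958.87 = 2403.48
Services: 276.89 + 720.73 = 997.62
Primary income: -104.80 - 338.84 = -443.64
Secondary income: -83.19 + 256.58 = 173.39
Current account = 2403.48 + 997.62 + (-443.64) + 173.39 = 3130.85
(Excluded from the current account — financial account: new loans extended by domestic banks to foreign borrowers 1385.08, foreign purchases of domestic corporate bonds 1606.52; capital account: capital transfers received from emigrants 168.99.)

3130.85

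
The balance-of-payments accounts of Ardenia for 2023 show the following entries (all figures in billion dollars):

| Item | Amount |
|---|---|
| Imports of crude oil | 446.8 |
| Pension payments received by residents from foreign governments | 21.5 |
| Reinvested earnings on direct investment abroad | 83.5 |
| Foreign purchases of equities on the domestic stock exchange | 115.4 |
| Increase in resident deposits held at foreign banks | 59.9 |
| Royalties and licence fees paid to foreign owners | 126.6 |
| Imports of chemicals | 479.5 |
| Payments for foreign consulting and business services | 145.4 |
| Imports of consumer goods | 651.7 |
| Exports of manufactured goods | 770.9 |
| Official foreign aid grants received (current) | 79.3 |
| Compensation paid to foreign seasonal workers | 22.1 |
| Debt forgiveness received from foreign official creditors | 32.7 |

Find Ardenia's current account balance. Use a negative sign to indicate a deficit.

Goods: 770.9 - 479.5 - 651.7 - 446.8 = -807.1
Services: -145.4 - 126.6 = -272.0
Primary income: -22.1 + 83.5 = 61.4
Secondary income: 21.5 + 79.3 = 100.8
Current account = (-807.1) + (-272.0) + 61.4 + 100.8 = -916.9
(Excluded from the current account — financial account: foreign purchases of equities on the domestic stock exchange 115.4, increase in resident deposits held at foreign banks 59.9; capital account: debt forgiveness received from foreign official creditors 32.7.)

-916.9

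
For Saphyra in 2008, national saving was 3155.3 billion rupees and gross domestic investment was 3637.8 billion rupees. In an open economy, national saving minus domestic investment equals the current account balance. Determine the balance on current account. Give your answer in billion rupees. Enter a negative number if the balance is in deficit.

S - I = CA (net lending to the rest of the world).
CA = S - I = 3155.3 - 3637.8 = -482.5

-482.5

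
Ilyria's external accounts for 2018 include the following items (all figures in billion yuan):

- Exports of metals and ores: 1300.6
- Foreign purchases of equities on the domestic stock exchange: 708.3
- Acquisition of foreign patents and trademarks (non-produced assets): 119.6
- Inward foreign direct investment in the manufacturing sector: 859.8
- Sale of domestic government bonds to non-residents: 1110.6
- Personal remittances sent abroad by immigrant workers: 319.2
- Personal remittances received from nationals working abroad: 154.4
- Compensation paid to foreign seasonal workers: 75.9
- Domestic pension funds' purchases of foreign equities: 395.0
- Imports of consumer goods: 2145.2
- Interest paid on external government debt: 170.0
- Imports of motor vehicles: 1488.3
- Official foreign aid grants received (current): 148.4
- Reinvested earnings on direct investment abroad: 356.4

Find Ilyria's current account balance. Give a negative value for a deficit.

Goods: -2145.2 - 1488.3 + 1300.6 = -2332.9
Primary income: -170.0 + 356.4 - 75.9 = 110.5
Secondary income: -319.2 + 148.4 + 154.4 = -16.4
Current account = (-2332.9) + 110.5 + (-16.4) = -2238.8
(Excluded from the current account — financial account: foreign purchases of equities on the domestic stock exchange 708.3, inward foreign direct investment in the manufacturing sector 859.8, sale of domestic government bonds to non-residents 1110.6, domestic pension funds' purchases of foreign equities 395.0; capital account: acquisition of foreign patents and trademarks (non-produced assets) 119.6.)

-2238.8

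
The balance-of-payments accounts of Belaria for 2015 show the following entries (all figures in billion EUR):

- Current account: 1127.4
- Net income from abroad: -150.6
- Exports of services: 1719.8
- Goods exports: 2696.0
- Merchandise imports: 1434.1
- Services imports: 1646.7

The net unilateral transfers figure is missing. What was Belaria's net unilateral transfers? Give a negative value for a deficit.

Current account = goods balance + services balance + net primary income + net secondary income
Sum of the known components = 1184.4
Net unilateral transfers = CA - (known components) = 1127.4 - 1184.4 = -57.0

-57.0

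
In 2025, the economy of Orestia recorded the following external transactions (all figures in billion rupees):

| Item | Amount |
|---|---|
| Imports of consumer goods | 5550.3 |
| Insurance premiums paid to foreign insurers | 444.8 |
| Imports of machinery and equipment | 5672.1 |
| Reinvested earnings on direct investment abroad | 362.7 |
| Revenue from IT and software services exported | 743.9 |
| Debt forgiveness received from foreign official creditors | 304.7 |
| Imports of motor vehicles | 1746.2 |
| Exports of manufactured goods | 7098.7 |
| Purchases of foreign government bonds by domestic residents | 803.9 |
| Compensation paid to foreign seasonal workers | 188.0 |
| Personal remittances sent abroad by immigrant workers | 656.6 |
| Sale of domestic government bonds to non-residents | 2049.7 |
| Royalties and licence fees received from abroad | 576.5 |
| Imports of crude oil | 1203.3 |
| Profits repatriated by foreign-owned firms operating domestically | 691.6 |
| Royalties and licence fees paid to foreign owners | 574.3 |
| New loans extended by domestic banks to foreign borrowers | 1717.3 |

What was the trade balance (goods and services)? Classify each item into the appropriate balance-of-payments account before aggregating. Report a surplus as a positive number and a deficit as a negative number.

Goods: 7098.7 - 1746.2 - 5672.1 - 1203.3 - 5550.3 = -7073.2
Services: -574.3 - 444.8 + 576.5 + 743.9 = 301.3
Trade balance = -7073.2 + 301.3 = -6771.9
(Excluded from the trade balance — primary income: reinvested earnings on direct investment abroad 362.7, compensation paid to foreign seasonal workers 188.0, profits repatriated by foreign-owned firms operating domestically 691.6; capital account: debt forgiveness received from foreign official creditors 304.7; financial account: purchases of foreign government bonds by domestic residents 803.9, sale of domestic government bonds to non-residents 2049.7, new loans extended by domestic banks to foreign borrowers 1717.3; secondary income: personal remittances sent abroad by immigrant workers 656.6.)

-6771.9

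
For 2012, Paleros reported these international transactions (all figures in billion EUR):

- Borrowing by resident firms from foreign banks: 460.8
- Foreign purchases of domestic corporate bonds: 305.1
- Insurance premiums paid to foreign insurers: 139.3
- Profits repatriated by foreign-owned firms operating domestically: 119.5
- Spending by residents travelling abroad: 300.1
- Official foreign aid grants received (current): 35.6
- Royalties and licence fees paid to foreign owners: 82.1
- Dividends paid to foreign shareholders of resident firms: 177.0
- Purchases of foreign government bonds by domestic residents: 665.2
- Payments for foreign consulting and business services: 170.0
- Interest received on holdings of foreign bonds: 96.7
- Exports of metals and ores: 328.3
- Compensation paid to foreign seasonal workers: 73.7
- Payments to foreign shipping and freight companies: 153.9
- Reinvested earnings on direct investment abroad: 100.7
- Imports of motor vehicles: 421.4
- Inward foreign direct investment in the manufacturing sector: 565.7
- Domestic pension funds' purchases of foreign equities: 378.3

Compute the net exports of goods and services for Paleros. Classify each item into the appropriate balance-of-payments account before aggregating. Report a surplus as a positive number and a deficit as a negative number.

-938.5

Goods: 328.3 - 421.4 = -93.1
Services: -170.0 - 82.1 - 300.1 - 153.9 - 139.3 = -845.4
Trade balance = -93.1 + (-845.4) = -938.5
(Excluded from the trade balance — financial account: borrowing by resident firms from foreign banks 460.8, foreign purchases of domestic corporate bonds 305.1, purchases of foreign government bonds by domestic residents 665.2, inward foreign direct investment in the manufacturing sector 565.7, domestic pension funds' purchases of foreign equities 378.3; primary income: profits repatriated by foreign-owned firms operating domestically 119.5, dividends paid to foreign shareholders of resident firms 177.0, interest received on holdings of foreign bonds 96.7, compensation paid to foreign seasonal workers 73.7, reinvested earnings on direct investment abroad 100.7; secondary income: official foreign aid grants received (current) 35.6.)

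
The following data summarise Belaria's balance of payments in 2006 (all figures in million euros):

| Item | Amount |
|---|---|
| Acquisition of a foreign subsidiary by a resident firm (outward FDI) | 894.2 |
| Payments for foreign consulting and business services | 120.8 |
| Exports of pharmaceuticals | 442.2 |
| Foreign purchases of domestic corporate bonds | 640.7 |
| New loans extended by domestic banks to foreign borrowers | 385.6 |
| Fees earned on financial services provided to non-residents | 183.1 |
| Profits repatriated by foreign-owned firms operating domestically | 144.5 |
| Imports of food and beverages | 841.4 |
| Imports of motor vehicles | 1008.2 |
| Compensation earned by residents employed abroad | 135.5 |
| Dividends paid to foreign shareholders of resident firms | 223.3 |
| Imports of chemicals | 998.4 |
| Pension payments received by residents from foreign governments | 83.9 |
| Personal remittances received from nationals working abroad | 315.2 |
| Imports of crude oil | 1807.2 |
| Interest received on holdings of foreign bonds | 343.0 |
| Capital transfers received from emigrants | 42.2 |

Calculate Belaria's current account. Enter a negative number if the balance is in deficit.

Goods: -998.4 - 1008.2 + 442.2 - 1807.2 - 841.4 = -4213.0
Services: 183.1 - 120.8 = 62.3
Primary income: 135.5 - 144.5 + 343.0 - 223.3 = 110.7
Secondary income: 315.2 + 83.9 = 399.1
Current account = (-4213.0) + 62.3 + 110.7 + 399.1 = -3640.9
(Excluded from the current account — financial account: acquisition of a foreign subsidiary by a resident firm (outward FDI) 894.2, foreign purchases of domestic corporate bonds 640.7, new loans extended by domestic banks to foreign borrowers 385.6; capital account: capital transfers received from emigrants 42.2.)

-3640.9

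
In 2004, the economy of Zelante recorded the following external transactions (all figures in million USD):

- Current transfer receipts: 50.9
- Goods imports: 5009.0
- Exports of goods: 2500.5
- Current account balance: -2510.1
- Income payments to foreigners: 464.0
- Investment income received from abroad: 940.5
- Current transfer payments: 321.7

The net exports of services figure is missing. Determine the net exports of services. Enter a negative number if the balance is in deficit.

-207.3

Current account = goods balance + services balance + net primary income + net secondary income
Sum of the known components = -2302.8
Net exports of services = CA - (known components) = -2510.1 - (-2302.8) = -207.3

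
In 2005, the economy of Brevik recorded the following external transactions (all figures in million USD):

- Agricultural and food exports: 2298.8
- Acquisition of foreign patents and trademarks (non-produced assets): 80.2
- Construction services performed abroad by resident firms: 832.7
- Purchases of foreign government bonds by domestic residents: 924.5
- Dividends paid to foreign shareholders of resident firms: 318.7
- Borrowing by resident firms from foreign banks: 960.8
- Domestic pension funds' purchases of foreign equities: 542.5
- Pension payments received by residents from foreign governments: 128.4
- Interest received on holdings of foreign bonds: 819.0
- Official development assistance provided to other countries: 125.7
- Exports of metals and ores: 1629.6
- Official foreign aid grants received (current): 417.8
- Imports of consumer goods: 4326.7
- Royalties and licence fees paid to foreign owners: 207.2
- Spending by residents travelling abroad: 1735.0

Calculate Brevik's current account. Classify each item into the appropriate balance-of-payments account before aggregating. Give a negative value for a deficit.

Goods: 1629.6 + 2298.8 - 4326.7 = -398.3
Services: 832.7 - 1735.0 - 207.2 = -1109.5
Primary income: -318.7 + 819.0 = 500.3
Secondary income: -125.7 + 128.4 + 417.8 = 420.5
Current account = (-398.3) + (-1109.5) + 500.3 + 420.5 = -587.0
(Excluded from the current account — capital account: acquisition of foreign patents and trademarks (non-produced assets) 80.2; financial account: purchases of foreign government bonds by domestic residents 924.5, borrowing by resident firms from foreign banks 960.8, domestic pension funds' purchases of foreign equities 542.5.)

-587.0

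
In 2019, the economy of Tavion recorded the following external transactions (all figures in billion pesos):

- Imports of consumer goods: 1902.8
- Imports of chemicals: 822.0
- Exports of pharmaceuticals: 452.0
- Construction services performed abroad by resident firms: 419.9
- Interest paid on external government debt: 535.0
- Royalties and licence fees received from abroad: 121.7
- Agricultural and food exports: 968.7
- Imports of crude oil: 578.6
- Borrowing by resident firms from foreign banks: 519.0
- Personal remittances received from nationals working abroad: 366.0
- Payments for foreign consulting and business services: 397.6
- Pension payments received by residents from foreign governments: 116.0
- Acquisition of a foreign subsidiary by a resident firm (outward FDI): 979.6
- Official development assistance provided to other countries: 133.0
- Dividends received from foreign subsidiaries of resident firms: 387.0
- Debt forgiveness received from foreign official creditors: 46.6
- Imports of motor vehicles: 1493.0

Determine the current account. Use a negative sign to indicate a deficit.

Goods: -822.0 + 452.0 + 968.7 - 578.6 - 1902.8 - 1493.0 = -3375.7
Services: -397.6 + 419.9 + 121.7 = 144.0
Primary income: 387.0 - 535.0 = -148.0
Secondary income: 116.0 + 366.0 - 133.0 = 349.0
Current account = (-3375.7) + 144.0 + (-148.0) + 349.0 = -3030.7
(Excluded from the current account — financial account: borrowing by resident firms from foreign banks 519.0, acquisition of a foreign subsidiary by a resident firm (outward FDI) 979.6; capital account: debt forgiveness received from foreign official creditors 46.6.)

-3030.7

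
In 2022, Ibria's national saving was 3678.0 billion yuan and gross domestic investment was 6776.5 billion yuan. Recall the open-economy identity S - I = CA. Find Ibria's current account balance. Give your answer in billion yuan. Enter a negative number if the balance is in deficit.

-3098.5

S - I = CA (net lending to the rest of the world).
CA = S - I = 3678.0 - 6776.5 = -3098.5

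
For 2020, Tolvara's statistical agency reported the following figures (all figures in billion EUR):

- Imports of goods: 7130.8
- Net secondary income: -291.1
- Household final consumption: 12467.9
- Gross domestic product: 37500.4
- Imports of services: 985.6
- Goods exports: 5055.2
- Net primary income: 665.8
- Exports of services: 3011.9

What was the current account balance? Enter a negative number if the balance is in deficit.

325.4

Goods balance = 5055.2 - 7130.8 = -2075.6
Services balance = 3011.9 - 985.6 = 2026.3
Trade balance (goods + services) = -2075.6 + 2026.3 = -49.3
Net primary income = 665.8
Net secondary income = -291.1
Current account = -49.3 + 665.8 + (-291.1) = 325.4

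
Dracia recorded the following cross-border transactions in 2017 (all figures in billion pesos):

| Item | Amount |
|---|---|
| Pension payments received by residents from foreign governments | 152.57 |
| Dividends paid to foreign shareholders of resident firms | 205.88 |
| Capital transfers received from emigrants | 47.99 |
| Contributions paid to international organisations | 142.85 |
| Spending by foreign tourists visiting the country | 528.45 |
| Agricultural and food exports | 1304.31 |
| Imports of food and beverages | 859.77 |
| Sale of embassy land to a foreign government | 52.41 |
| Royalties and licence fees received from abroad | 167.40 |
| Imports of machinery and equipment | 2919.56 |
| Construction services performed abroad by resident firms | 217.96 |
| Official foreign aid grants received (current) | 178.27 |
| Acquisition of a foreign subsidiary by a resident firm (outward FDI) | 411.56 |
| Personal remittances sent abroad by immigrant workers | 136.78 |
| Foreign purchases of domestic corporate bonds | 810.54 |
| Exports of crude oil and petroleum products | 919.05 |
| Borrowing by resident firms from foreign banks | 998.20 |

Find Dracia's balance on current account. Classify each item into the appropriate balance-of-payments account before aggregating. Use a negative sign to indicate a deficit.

Goods: -2919.56 + 919.05 - 859.77 + 1304.31 = -1555.97
Services: 217.96 + 528.45 + 167.40 = 913.81
Primary income: -205.88
Secondary income: -142.85 + 178.27 - 136.78 + 152.57 = 51.21
Current account = (-1555.97) + 913.81 + (-205.88) + 51.21 = -796.83
(Excluded from the current account — capital account: capital transfers received from emigrants 47.99, sale of embassy land to a foreign government 52.41; financial account: acquisition of a foreign subsidiary by a resident firm (outward FDI) 411.56, foreign purchases of domestic corporate bonds 810.54, borrowing by resident firms from foreign banks 998.20.)

-796.83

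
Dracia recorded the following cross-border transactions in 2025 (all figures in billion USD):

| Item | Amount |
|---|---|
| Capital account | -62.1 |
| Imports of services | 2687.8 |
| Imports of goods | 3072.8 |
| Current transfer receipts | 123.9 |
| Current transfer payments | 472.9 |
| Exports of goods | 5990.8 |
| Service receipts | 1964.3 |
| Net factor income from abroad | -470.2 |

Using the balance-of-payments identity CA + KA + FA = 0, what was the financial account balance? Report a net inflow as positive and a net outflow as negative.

-1313.2

Goods balance = 5990.8 - 3072.8 = 2918.0
Services balance = 1964.3 - 2687.8 = -723.5
Trade balance (goods + services) = 2918.0 + (-723.5) = 2194.5
Net primary income = -470.2
Net secondary income = 123.9 - 472.9 = -349.0
Current account = 2194.5 + (-470.2) + (-349.0) = 1375.3
Financial account = -(1375.3 + (-62.1)) = -1313.2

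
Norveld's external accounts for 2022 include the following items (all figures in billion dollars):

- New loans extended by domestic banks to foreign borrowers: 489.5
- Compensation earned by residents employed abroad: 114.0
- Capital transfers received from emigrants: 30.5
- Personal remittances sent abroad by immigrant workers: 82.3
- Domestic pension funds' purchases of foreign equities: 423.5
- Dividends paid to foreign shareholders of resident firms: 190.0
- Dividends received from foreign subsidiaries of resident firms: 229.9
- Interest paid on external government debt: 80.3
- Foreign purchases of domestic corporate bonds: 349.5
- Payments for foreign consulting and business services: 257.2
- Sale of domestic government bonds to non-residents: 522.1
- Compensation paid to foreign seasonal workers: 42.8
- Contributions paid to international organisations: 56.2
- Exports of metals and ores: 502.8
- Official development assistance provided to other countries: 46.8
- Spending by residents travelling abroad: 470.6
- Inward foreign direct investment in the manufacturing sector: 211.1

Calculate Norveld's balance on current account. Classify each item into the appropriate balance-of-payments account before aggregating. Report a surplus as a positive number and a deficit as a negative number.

Goods: 502.8
Services: -470.6 - 257.2 = -727.8
Primary income: -42.8 - 80.3 - 190.0 + 229.9 + 114.0 = 30.8
Secondary income: -56.2 - 82.3 - 46.8 = -185.3
Current account = 502.8 + (-727.8) + 30.8 + (-185.3) = -379.5
(Excluded from the current account — financial account: new loans extended by domestic banks to foreign borrowers 489.5, domestic pension funds' purchases of foreign equities 423.5, foreign purchases of domestic corporate bonds 349.5, sale of domestic government bonds to non-residents 522.1, inward foreign direct investment in the manufacturing sector 211.1; capital account: capital transfers received from emigrants 30.5.)

-379.5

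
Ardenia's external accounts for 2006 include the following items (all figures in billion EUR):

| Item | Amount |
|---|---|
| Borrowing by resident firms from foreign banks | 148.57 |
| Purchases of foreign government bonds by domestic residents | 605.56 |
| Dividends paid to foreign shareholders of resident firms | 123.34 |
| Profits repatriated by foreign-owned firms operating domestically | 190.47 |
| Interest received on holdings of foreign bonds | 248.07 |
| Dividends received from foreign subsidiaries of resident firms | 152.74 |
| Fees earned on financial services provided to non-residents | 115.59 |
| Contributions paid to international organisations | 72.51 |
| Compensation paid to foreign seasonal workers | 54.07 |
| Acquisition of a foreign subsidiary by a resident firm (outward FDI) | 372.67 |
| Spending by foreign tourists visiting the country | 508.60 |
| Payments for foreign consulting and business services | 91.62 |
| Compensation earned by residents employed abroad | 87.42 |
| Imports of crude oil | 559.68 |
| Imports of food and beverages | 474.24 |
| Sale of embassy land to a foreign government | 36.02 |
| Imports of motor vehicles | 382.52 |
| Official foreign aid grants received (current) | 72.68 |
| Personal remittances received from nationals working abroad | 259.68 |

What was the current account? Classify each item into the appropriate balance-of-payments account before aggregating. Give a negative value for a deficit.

Goods: -382.52 - 559.68 - 474.24 = -1416.44
Services: -91.62 + 508.60 + 115.59 = 532.57
Primary income: -123.34 + 248.07 + 152.74 + 87.42 - 190.47 - 54.07 = 120.35
Secondary income: 259.68 - 72.51 + 72.68 = 259.85
Current account = (-1416.44) + 532.57 + 120.35 + 259.85 = -503.67
(Excluded from the current account — financial account: borrowing by resident firms from foreign banks 148.57, purchases of foreign government bonds by domestic residents 605.56, acquisition of a foreign subsidiary by a resident firm (outward FDI) 372.67; capital account: sale of embassy land to a foreign government 36.02.)

-503.67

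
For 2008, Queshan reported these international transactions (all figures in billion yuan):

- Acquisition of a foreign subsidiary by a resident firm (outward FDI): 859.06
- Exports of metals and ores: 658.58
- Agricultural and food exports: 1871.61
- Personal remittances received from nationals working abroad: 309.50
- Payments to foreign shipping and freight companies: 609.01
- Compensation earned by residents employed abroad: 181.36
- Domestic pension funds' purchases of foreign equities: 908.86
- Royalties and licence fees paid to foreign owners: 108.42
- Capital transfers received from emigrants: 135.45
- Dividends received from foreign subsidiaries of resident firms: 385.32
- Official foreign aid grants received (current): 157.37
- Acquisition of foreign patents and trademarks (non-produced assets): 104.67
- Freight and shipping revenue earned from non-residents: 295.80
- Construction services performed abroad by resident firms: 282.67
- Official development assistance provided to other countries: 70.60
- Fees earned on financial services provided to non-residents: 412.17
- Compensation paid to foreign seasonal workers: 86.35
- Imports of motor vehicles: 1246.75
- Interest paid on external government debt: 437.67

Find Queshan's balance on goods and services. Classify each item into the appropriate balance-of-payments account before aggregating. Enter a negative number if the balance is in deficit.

1556.65

Goods: 658.58 - 1246.75 + 1871.61 = 1283.44
Services: 282.67 + 412.17 - 108.42 + 295.80 - 609.01 = 273.21
Trade balance = 1283.44 + 273.21 = 1556.65
(Excluded from the trade balance — financial account: acquisition of a foreign subsidiary by a resident firm (outward FDI) 859.06, domestic pension funds' purchases of foreign equities 908.86; secondary income: personal remittances received from nationals working abroad 309.50, official foreign aid grants received (current) 157.37, official development assistance provided to other countries 70.60; primary income: compensation earned by residents employed abroad 181.36, dividends received from foreign subsidiaries of resident firms 385.32, compensation paid to foreign seasonal workers 86.35, interest paid on external government debt 437.67; capital account: capital transfers received from emigrants 135.45, acquisition of foreign patents and trademarks (non-produced assets) 104.67.)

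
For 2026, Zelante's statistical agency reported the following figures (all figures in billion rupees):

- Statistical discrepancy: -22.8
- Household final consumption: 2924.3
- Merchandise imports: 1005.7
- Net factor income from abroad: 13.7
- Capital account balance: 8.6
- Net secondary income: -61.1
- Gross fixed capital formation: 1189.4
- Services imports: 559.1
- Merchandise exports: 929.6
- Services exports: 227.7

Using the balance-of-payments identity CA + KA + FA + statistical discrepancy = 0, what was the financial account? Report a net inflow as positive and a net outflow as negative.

Goods balance = 929.6 - 1005.7 = -76.1
Services balance = 227.7 - 559.1 = -331.4
Trade balance (goods + services) = -76.1 + (-331.4) = -407.5
Net primary income = 13.7
Net secondary income = -61.1
Current account = -407.5 + 13.7 + (-61.1) = -454.9
Financial account = -(-454.9 + 8.6 + (-22.8)) = 469.1

469.1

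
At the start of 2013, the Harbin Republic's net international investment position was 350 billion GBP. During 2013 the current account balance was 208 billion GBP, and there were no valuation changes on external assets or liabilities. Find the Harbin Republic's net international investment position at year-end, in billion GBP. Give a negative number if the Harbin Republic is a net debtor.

558

With no valuation effects, change in NIIP = current account = 208
End-of-year NIIP = 350 + 208 = 558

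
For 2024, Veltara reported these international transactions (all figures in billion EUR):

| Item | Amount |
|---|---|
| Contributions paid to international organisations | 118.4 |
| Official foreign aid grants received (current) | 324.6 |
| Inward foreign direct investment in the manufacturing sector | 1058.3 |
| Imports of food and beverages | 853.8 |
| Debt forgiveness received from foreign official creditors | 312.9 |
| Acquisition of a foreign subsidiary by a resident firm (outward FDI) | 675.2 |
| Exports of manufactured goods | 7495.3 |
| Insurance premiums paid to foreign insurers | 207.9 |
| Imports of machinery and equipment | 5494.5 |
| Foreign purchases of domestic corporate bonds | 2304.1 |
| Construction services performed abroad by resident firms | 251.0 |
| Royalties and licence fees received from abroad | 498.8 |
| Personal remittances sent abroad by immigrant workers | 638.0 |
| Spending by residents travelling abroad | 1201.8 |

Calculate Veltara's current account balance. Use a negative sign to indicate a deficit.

Goods: -853.8 + 7495.3 - 5494.5 = 1147.0
Services: 251.0 + 498.8 - 1201.8 - 207.9 = -659.9
Secondary income: -638.0 + 324.6 - 118.4 = -431.8
Current account = 1147.0 + (-659.9) + (-431.8) = 55.3
(Excluded from the current account — financial account: inward foreign direct investment in the manufacturing sector 1058.3, acquisition of a foreign subsidiary by a resident firm (outward FDI) 675.2, foreign purchases of domestic corporate bonds 2304.1; capital account: debt forgiveness received from foreign official creditors 312.9.)

55.3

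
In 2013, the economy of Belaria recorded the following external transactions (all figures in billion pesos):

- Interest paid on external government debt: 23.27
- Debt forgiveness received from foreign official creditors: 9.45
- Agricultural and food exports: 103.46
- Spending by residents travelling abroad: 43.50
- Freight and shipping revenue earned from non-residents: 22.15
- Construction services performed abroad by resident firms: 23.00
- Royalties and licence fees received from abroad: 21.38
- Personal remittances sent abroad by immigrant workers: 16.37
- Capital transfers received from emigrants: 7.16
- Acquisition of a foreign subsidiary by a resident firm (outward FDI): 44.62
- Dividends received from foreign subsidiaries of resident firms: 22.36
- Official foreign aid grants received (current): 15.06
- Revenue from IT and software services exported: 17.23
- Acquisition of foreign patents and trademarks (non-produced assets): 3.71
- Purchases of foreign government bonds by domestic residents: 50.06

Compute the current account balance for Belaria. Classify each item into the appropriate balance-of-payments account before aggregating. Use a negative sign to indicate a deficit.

141.50

Goods: 103.46
Services: 23.00 + 22.15 - 43.50 + 17.23 + 21.38 = 40.26
Primary income: -23.27 + 22.36 = -0.91
Secondary income: -16.37 + 15.06 = -1.31
Current account = 103.46 + 40.26 + (-0.91) + (-1.31) = 141.50
(Excluded from the current account — capital account: debt forgiveness received from foreign official creditors 9.45, capital transfers received from emigrants 7.16, acquisition of foreign patents and trademarks (non-produced assets) 3.71; financial account: acquisition of a foreign subsidiary by a resident firm (outward FDI) 44.62, purchases of foreign government bonds by domestic residents 50.06.)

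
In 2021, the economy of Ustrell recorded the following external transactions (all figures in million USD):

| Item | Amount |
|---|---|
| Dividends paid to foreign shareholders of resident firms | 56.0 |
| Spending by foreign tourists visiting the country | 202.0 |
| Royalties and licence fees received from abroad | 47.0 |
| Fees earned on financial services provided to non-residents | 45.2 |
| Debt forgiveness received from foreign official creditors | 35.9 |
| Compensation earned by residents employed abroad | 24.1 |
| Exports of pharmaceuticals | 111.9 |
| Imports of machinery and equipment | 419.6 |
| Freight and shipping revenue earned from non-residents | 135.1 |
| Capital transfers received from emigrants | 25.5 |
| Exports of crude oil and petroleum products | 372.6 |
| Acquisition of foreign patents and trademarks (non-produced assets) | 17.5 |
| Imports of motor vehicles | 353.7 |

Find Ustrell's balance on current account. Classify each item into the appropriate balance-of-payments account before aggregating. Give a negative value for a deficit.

108.6

Goods: 372.6 - 419.6 - 353.7 + 111.9 = -288.8
Services: 135.1 + 202.0 + 47.0 + 45.2 = 429.3
Primary income: -56.0 + 24.1 = -31.9
Current account = (-288.8) + 429.3 + (-31.9) = 108.6
(Excluded from the current account — capital account: debt forgiveness received from foreign official creditors 35.9, capital transfers received from emigrants 25.5, acquisition of foreign patents and trademarks (non-produced assets) 17.5.)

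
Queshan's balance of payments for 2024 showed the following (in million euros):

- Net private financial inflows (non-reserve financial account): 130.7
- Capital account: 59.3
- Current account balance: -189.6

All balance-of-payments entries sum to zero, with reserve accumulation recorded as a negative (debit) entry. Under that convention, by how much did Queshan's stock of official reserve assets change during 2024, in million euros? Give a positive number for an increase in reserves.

0.4

Official reserve transactions balance = -((-189.6) + 59.3 + 130.7) = -0.4
An accumulation of reserves is recorded as a debit (negative entry), so the change in the stock of reserves is the negative of that balance.
Change in official reserves = -(-0.4) = 0.4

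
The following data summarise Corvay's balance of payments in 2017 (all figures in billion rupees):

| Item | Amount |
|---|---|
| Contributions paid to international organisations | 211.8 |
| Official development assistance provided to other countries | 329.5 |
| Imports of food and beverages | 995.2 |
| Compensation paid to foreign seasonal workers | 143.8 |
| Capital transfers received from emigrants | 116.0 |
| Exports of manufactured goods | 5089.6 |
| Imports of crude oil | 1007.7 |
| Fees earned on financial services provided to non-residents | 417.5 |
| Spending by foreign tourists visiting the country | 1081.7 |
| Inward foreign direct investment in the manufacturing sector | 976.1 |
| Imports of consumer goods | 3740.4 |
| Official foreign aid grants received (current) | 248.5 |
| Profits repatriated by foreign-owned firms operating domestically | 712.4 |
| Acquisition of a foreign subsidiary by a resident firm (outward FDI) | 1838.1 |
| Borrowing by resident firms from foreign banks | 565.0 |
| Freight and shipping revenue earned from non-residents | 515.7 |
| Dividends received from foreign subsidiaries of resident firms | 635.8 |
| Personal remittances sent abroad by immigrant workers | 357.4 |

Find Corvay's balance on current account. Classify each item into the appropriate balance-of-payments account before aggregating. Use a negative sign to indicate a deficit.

490.6

Goods: -995.2 - 3740.4 + 5089.6 - 1007.7 = -653.7
Services: 515.7 + 417.5 + 1081.7 = 2014.9
Primary income: -712.4 - 143.8 + 635.8 = -220.4
Secondary income: -211.8 - 329.5 + 248.5 - 357.4 = -650.2
Current account = (-653.7) + 2014.9 + (-220.4) + (-650.2) = 490.6
(Excluded from the current account — capital account: capital transfers received from emigrants 116.0; financial account: inward foreign direct investment in the manufacturing sector 976.1, acquisition of a foreign subsidiary by a resident firm (outward FDI) 1838.1, borrowing by resident firms from foreign banks 565.0.)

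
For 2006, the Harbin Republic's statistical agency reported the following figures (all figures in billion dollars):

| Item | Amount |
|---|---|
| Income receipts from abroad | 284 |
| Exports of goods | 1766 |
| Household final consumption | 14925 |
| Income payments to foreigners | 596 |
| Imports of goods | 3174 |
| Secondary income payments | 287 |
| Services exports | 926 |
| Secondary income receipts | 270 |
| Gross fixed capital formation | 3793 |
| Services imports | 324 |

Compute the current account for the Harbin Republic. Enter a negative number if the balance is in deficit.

Goods balance = 1766 - 3174 = -1408
Services balance = 926 - 324 = 602
Trade balance (goods + services) = -1408 + 602 = -806
Net primary income = 284 - 596 = -312
Net secondary income = 270 - 287 = -17
Current account = -806 + (-312) + (-17) = -1135

-1135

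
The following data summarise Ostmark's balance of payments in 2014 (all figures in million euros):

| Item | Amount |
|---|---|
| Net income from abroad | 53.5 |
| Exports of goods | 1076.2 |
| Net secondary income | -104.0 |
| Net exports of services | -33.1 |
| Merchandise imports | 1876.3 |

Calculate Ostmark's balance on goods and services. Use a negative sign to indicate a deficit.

-833.2

Goods balance = 1076.2 - 1876.3 = -800.1
Services balance = -33.1
Trade balance (goods + services) = -800.1 + (-33.1) = -833.2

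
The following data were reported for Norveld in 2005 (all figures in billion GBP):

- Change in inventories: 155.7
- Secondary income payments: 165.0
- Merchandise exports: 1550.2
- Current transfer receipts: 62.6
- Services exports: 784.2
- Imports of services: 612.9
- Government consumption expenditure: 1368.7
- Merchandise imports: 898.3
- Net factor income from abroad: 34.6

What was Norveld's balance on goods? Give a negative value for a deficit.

651.9

Goods balance = 1550.2 - 898.3 = 651.9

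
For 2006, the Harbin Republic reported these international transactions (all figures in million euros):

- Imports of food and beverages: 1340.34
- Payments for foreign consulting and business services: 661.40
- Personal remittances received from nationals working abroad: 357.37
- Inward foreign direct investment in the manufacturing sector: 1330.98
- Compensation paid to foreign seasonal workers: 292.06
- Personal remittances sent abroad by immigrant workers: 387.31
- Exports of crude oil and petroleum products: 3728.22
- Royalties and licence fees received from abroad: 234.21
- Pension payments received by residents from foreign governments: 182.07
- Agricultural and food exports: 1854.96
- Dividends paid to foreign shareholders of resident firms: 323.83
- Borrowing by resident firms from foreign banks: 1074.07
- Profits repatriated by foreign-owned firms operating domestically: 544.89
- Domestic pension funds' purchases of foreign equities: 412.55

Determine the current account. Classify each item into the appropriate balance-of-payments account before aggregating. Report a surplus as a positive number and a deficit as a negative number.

Goods: 1854.96 + 3728.22 - 1340.34 = 4242.84
Services: -661.40 + 234.21 = -427.19
Primary income: -323.83 - 544.89 - 292.06 = -1160.78
Secondary income: 182.07 - 387.31 + 357.37 = 152.13
Current account = 4242.84 + (-427.19) + (-1160.78) + 152.13 = 2807.00
(Excluded from the current account — financial account: inward foreign direct investment in the manufacturing sector 1330.98, borrowing by resident firms from foreign banks 1074.07, domestic pension funds' purchases of foreign equities 412.55.)

2807.00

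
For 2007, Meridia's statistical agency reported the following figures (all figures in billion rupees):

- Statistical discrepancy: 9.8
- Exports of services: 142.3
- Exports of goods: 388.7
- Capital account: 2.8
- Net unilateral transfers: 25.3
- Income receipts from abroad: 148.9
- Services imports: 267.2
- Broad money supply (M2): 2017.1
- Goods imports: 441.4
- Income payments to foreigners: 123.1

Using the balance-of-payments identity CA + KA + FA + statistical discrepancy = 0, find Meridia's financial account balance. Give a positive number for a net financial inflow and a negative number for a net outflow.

Goods balance = 388.7 - 441.4 = -52.7
Services balance = 142.3 - 267.2 = -124.9
Trade balance (goods + services) = -52.7 + (-124.9) = -177.6
Net primary income = 148.9 - 123.1 = 25.8
Net secondary income = 25.3
Current account = -177.6 + 25.8 + 25.3 = -126.5
Financial account = -(-126.5 + 2.8 + 9.8) = 113.9

113.9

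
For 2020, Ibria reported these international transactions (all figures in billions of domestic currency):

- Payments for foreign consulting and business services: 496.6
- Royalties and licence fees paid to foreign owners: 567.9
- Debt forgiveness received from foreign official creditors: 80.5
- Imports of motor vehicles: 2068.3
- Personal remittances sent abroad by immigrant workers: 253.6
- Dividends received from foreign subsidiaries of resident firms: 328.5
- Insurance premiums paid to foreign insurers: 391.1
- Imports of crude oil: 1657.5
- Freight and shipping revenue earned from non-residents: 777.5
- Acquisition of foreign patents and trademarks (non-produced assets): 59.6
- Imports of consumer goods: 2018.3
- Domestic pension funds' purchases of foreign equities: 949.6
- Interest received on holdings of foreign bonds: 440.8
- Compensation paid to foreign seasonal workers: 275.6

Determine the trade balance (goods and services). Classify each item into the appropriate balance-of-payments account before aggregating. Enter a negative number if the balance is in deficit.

-6422.2

Goods: -2068.3 - 1657.5 - 2018.3 = -5744.1
Services: 777.5 - 496.6 - 567.9 - 391.1 = -678.1
Trade balance = -5744.1 + (-678.1) = -6422.2
(Excluded from the trade balance — capital account: debt forgiveness received from foreign official creditors 80.5, acquisition of foreign patents and trademarks (non-produced assets) 59.6; secondary income: personal remittances sent abroad by immigrant workers 253.6; primary income: dividends received from foreign subsidiaries of resident firms 328.5, interest received on holdings of foreign bonds 440.8, compensation paid to foreign seasonal workers 275.6; financial account: domestic pension funds' purchases of foreign equities 949.6.)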